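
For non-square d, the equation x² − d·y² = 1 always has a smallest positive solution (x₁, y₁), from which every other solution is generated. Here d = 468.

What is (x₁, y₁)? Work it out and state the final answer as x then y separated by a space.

649 30

d=468: √d = [21; 1,1,1,2,1,1,1,42] (ℓ=8, even), read p_7/q_7
a_0=21:  p_0=21·1+0=21,  q_0=21·0+1=1
…
a_5=1:  p_5=1·173+65=238,  q_5=1·8+3=11
a_6=1:  p_6=1·238+173=411,  q_6=1·11+8=19
a_7=1:  p_7=1·411+238=649,  q_7=1·19+11=30
(x₁, y₁) = (649, 30);  649² − 468·30² = 1 ✓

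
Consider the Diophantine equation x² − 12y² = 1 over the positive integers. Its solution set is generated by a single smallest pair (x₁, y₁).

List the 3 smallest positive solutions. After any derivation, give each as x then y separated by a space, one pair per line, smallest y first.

7 2
97 28
1351 390

√12 = [3; 2,6, …], period ℓ=2 (even) → k=1
a_0=3:  p_0=3·1+0=3,  q_0=3·0+1=1
a_1=2:  p_1=2·3+1=7,  q_1=2·1+0=2
→ (7, 2).  Check: 7²=49, 12·2²=48, difference 1.
(x_2, y_2) = (7·7 + 12·2·2, 7·2 + 2·7) = (97, 28)
(x_3, y_3) = (7·97 + 12·2·28, 7·28 + 2·97) = (1351, 390)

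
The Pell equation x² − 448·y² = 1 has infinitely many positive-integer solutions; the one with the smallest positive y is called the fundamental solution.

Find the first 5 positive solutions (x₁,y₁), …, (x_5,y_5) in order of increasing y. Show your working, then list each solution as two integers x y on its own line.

127 6
32257 1524
8193151 387090
2081028097 98319336
528572943487 24972724254

√448 = [21; 6,42, …], period ℓ=2 (even) → k=1
i=0: a=21 ⇒ p=21, q=1
i=1: a=6 ⇒ p=127, q=6
(x₁, y₁) = (127, 6);  127² − 448·6² = 1 ✓
(127+6√448)^2 = 32257 + 1524√448
(127+6√448)^3 = 8193151 + 387090√448
(127+6√448)^4 = 2081028097 + 98319336√448
(127+6√448)^5 = 528572943487 + 24972724254√448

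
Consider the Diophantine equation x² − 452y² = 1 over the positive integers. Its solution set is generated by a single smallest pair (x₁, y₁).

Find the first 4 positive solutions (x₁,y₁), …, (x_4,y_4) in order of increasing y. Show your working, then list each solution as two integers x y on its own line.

√452 = [21; 3,1,5,3,10,3,5,1,3,42, …], period ℓ=10 (even) → k=9
i=0: a=21 ⇒ p=21, q=1
i=1: a=3 ⇒ p=64, q=3
i=2: a=1 ⇒ p=85, q=4
i=3: a=5 ⇒ p=489, q=23
…
i=5: a=10 ⇒ p=16009, q=753
…
i=7: a=5 ⇒ p=263904, q=12413
i=8: a=1 ⇒ p=313483, q=14745
i=9: a=3 ⇒ p=1204353, q=56648
(x₁, y₁) = (1204353, 56648);  1204353² − 452·56648² = 1 ✓
(1204353+56648√452)^2 = 2900932297217 + 136448377488√452
(1204353+56648√452)^3 = 6987493029899166849 + 328664025545553880√452
(1204353+56648√452)^4 = 16830816386073401651890177 + 791655010315592455701792√452

1204353 56648
2900932297217 136448377488
6987493029899166849 328664025545553880
16830816386073401651890177 791655010315592455701792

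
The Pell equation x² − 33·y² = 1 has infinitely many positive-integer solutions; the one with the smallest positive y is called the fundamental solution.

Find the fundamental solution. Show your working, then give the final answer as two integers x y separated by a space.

23 4

√33 = [5; 1,2,1,10, …], period ℓ=4 (even) → k=3
step 0: (5, 1)  from 5·(1,0) + (0,1)
…
step 2: (17, 3)  from 2·(6,1) + (5,1)
step 3: (23, 4)  from 1·(17,3) + (6,1)
→ (23, 4).  Check: 23²=529, 33·4²=528, difference 1.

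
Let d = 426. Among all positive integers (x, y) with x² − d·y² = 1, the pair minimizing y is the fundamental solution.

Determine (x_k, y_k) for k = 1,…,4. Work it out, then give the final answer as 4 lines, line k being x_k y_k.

88751 4300
15753480001 763258600
2796274207048751 135479928012900
496344264283813920001 24047958181382517200

d=426: √d = [20; 1,1,1,3,2,6,2,3,1,1,1,40] (ℓ=12, even), read p_11/q_11
i=0: a=20 ⇒ p=20, q=1
…
i=3: a=1 ⇒ p=62, q=3
i=4: a=3 ⇒ p=227, q=11
i=5: a=2 ⇒ p=516, q=25
…
i=7: a=2 ⇒ p=7162, q=347
…
i=10: a=1 ⇒ p=56780, q=2751
i=11: a=1 ⇒ p=88751, q=4300
(x₁, y₁) = (88751, 4300);  88751² − 426·4300² = 1 ✓
(x_2, y_2) = (88751·88751 + 426·4300·4300, 88751·4300 + 4300·88751) = (15753480001, 763258600)
(x_3, y_3) = (88751·15753480001 + 426·4300·763258600, 88751·763258600 + 4300·15753480001) = (2796274207048751, 135479928012900)
(x_4, y_4) = (88751·2796274207048751 + 426·4300·135479928012900, 88751·135479928012900 + 4300·2796274207048751) = (496344264283813920001, 24047958181382517200)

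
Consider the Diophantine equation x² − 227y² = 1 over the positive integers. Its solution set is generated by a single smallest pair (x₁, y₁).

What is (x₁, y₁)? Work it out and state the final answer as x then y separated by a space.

226 15

d=227: √d = [15; 15,30] (ℓ=2, even), read p_1/q_1
k=0  a_k=15  p_k/q_k = 15/1
k=1  a_k=15  p_k/q_k = 226/15
fundamental: x₁=226, y₁=15  (since 51076 − 227·225 = 1)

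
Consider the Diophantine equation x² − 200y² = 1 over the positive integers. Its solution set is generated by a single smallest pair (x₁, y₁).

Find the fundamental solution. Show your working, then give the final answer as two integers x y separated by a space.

√200 → a₀=14, period (7,28); ℓ=2 even so k=1
i=0: a=14 ⇒ p=14, q=1
i=1: a=7 ⇒ p=99, q=7
fundamental: x₁=99, y₁=7  (since 9801 − 200·49 = 1)

99 7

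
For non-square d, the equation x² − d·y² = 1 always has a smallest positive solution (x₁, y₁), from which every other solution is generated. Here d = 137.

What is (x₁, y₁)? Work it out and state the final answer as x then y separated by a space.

[11; 1,2,2,1,1,2,2,1,22] for √137; ℓ=9 ⇒ convergent index 17
k=0  a_k=11  p_k/q_k = 11/1
k=1  a_k=1  p_k/q_k = 12/1
k=2  a_k=2  p_k/q_k = 35/3
…
k=4  a_k=1  p_k/q_k = 117/10
…
k=8  a_k=1  p_k/q_k = 1744/149
…
k=10  a_k=1  p_k/q_k = 41341/3532
…
k=12  a_k=2  p_k/q_k = 285899/24426
k=13  a_k=1  p_k/q_k = 408178/34873
…
k=16  a_k=2  p_k/q_k = 4286741/366241
k=17  a_k=1  p_k/q_k = 6083073/519712
→ (6083073, 519712).  Check: 6083073²=37003777123329, 137·519712²=37003777123328, difference 1.

6083073 519712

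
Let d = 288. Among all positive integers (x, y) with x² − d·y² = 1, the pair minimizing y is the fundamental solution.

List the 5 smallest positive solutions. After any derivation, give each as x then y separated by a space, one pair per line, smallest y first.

√288 → a₀=16, period (1,32); ℓ=2 even so k=1
i=0: a=16 ⇒ p=16, q=1
i=1: a=1 ⇒ p=17, q=1
(x₁, y₁) = (17, 1);  17² − 288·1² = 1 ✓
(17+1√288)^2 = 577 + 34√288
(17+1√288)^3 = 19601 + 1155√288
(17+1√288)^4 = 665857 + 39236√288
(17+1√288)^5 = 22619537 + 1332869√288

17 1
577 34
19601 1155
665857 39236
22619537 1332869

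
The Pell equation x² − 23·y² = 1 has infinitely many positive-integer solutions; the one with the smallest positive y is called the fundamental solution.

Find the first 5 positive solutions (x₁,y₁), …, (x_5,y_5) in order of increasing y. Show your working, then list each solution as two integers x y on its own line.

√23 = [4; 1,3,1,8, …], period ℓ=4 (even) → k=3
k=0  a_k=4  p_k/q_k = 4/1
k=1  a_k=1  p_k/q_k = 5/1
k=2  a_k=3  p_k/q_k = 19/4
k=3  a_k=1  p_k/q_k = 24/5
→ (24, 5).  Check: 24²=576, 23·5²=575, difference 1.
k=2:  x_2 = 24·24+23·5·5 = 1151,  y_2 = 24·5+5·24 = 240
k=3:  x_3 = 24·1151+23·5·240 = 55224,  y_3 = 24·240+5·1151 = 11515
k=4:  x_4 = 24·55224+23·5·11515 = 2649601,  y_4 = 24·11515+5·55224 = 552480
k=5:  x_5 = 24·2649601+23·5·552480 = 127125624,  y_5 = 24·552480+5·2649601 = 26507525

24 5
1151 240
55224 11515
2649601 552480
127125624 26507525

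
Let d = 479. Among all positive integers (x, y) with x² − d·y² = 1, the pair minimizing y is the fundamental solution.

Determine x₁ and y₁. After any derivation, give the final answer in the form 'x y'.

2989440 136591

√479 → a₀=21, period (1,7,1,3,2,21,2,3,1,7,1,42); ℓ=12 even so k=11
a_0=21:  p_0=21·1+0=21,  q_0=21·0+1=1
…
a_5=2:  p_5=2·766+197=1729,  q_5=2·35+9=79
…
a_8=3:  p_8=3·75879+37075=264712,  q_8=3·3467+1694=12095
…
a_10=7:  p_10=7·340591+264712=2648849,  q_10=7·15562+12095=121029
a_11=1:  p_11=1·2648849+340591=2989440,  q_11=1·121029+15562=136591
(x₁, y₁) = (2989440, 136591);  2989440² − 479·136591² = 1 ✓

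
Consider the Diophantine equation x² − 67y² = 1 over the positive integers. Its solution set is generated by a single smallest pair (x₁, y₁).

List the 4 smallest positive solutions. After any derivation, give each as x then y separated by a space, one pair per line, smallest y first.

48842 5967
4771081927 582880428
466058366908226 56938091722785
45526445508292066657 5561940551265649512

d=67: √d = [8; 5,2,1,1,7,1,1,2,5,16] (ℓ=10, even), read p_9/q_9
i=0: a=8 ⇒ p=8, q=1
i=1: a=5 ⇒ p=41, q=5
…
i=3: a=1 ⇒ p=131, q=16
i=4: a=1 ⇒ p=221, q=27
i=5: a=7 ⇒ p=1678, q=205
…
i=8: a=2 ⇒ p=9053, q=1106
i=9: a=5 ⇒ p=48842, q=5967
fundamental: x₁=48842, y₁=5967  (since 2385540964 − 67·35605089 = 1)
k=2:  x_2 = 48842·48842+67·5967·5967 = 4771081927,  y_2 = 48842·5967+5967·48842 = 582880428
k=3:  x_3 = 48842·4771081927+67·5967·582880428 = 466058366908226,  y_3 = 48842·582880428+5967·4771081927 = 56938091722785
k=4:  x_4 = 48842·466058366908226+67·5967·56938091722785 = 45526445508292066657,  y_4 = 48842·56938091722785+5967·466058366908226 = 5561940551265649512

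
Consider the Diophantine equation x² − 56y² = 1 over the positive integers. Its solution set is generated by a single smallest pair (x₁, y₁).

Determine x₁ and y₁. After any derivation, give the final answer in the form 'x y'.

15 2

d=56: √d = [7; 2,14] (ℓ=2, even), read p_1/q_1
k=0  a_k=7  p_k/q_k = 7/1
k=1  a_k=2  p_k/q_k = 15/2
fundamental: x₁=15, y₁=2  (since 225 − 56·4 = 1)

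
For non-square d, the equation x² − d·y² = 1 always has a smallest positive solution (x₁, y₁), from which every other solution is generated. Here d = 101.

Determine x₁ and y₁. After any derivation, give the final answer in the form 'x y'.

√101 → a₀=10, period (20); ℓ=1 odd so k=1
a_0=10:  p_0=10·1+0=10,  q_0=10·0+1=1
a_1=20:  p_1=20·10+1=201,  q_1=20·1+0=20
fundamental: x₁=201, y₁=20  (since 40401 − 101·400 = 1)

201 20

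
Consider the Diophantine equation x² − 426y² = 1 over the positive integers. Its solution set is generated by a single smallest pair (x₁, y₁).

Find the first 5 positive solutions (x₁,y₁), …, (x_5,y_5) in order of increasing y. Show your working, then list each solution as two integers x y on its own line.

d=426: √d = [20; 1,1,1,3,2,6,2,3,1,1,1,40] (ℓ=12, even), read p_11/q_11
step 0: (20, 1)  from 20·(1,0) + (0,1)
step 1: (21, 1)  from 1·(20,1) + (1,0)
…
step 3: (62, 3)  from 1·(41,2) + (21,1)
…
step 5: (516, 25)  from 2·(227,11) + (62,3)
…
step 7: (7162, 347)  from 2·(3323,161) + (516,25)
step 8: (24809, 1202)  from 3·(7162,347) + (3323,161)
…
step 10: (56780, 2751)  from 1·(31971,1549) + (24809,1202)
step 11: (88751, 4300)  from 1·(56780,2751) + (31971,1549)
→ (88751, 4300).  Check: 88751²=7876740001, 426·4300²=7876740000, difference 1.
(x_2, y_2) = (88751·88751 + 426·4300·4300, 88751·4300 + 4300·88751) = (15753480001, 763258600)
(x_3, y_3) = (88751·15753480001 + 426·4300·763258600, 88751·763258600 + 4300·15753480001) = (2796274207048751, 135479928012900)
(x_4, y_4) = (88751·2796274207048751 + 426·4300·135479928012900, 88751·135479928012900 + 4300·2796274207048751) = (496344264283813920001, 24047958181382517200)
(x_5, y_5) = (88751·496344264283813920001 + 426·4300·24047958181382517200, 88751·24047958181382517200 + 4300·496344264283813920001) = (88102099596109264220968751, 4268560672976279640021500)

88751 4300
15753480001 763258600
2796274207048751 135479928012900
496344264283813920001 24047958181382517200
88102099596109264220968751 4268560672976279640021500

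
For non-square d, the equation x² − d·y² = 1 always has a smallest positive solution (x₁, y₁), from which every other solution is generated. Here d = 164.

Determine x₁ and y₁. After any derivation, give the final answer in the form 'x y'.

d=164: √d = [12; 1,4,6,4,1,24] (ℓ=6, even), read p_5/q_5
step 0: (12, 1)  from 12·(1,0) + (0,1)
…
step 4: (1652, 129)  from 4·(397,31) + (64,5)
step 5: (2049, 160)  from 1·(1652,129) + (397,31)
→ (2049, 160).  Check: 2049²=4198401, 164·160²=4198400, difference 1.

2049 160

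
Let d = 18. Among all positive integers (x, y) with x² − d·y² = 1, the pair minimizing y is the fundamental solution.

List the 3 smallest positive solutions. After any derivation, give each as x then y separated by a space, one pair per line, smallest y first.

[4; 4,8] for √18; ℓ=2 ⇒ convergent index 1
k=0  a_k=4  p_k/q_k = 4/1
k=1  a_k=4  p_k/q_k = 17/4
→ (17, 4).  Check: 17²=289, 18·4²=288, difference 1.
n=2: (17,4)∘(17,4) = (17·17+18·4·4, 17·4+4·17) = (577,136)
n=3: (577,136)∘(17,4) = (17·577+18·4·136, 17·136+4·577) = (19601,4620)

17 4
577 136
19601 4620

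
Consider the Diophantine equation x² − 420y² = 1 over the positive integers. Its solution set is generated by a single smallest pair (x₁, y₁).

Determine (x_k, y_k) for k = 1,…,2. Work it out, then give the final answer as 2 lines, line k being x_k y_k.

√420 = [20; 2,40, …], period ℓ=2 (even) → k=1
step 0: (20, 1)  from 20·(1,0) + (0,1)
step 1: (41, 2)  from 2·(20,1) + (1,0)
fundamental: x₁=41, y₁=2  (since 1681 − 420·4 = 1)
(41+2√420)^2 = 3361 + 164√420

41 2
3361 164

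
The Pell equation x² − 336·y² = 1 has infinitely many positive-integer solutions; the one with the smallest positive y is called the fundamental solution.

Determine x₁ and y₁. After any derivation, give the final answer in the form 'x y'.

55 3

d=336: √d = [18; 3,36] (ℓ=2, even), read p_1/q_1
i=0: a=18 ⇒ p=18, q=1
i=1: a=3 ⇒ p=55, q=3
→ (55, 3).  Check: 55²=3025, 336·3²=3024, difference 1.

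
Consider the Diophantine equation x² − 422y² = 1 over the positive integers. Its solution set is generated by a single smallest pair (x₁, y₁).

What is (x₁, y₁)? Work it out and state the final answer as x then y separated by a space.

7022501 341850

d=422: √d = [20; 1,1,5,2,1,…,1,1,40] (ℓ=14, even), read p_13/q_13
a_0=20:  p_0=20·1+0=20,  q_0=20·0+1=1
…
a_3=5:  p_3=5·41+21=226,  q_3=5·2+1=11
a_4=2:  p_4=2·226+41=493,  q_4=2·11+2=24
…
a_12=1:  p_12=1·3211821+598859=3810680,  q_12=1·156349+29152=185501
a_13=1:  p_13=1·3810680+3211821=7022501,  q_13=1·185501+156349=341850
→ (7022501, 341850).  Check: 7022501²=49315520295001, 422·341850²=49315520295000, difference 1.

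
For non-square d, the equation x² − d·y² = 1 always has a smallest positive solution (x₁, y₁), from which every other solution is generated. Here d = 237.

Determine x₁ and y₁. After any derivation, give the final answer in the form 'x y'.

228151 14820

d=237: √d = [15; 2,1,1,7,10,7,1,1,2,30] (ℓ=10, even), read p_9/q_9
step 0: (15, 1)  from 15·(1,0) + (0,1)
…
step 2: (46, 3)  from 1·(31,2) + (15,1)
…
step 5: (5927, 385)  from 10·(585,38) + (77,5)
…
step 7: (48001, 3118)  from 1·(42074,2733) + (5927,385)
step 8: (90075, 5851)  from 1·(48001,3118) + (42074,2733)
step 9: (228151, 14820)  from 2·(90075,5851) + (48001,3118)
fundamental: x₁=228151, y₁=14820  (since 52052878801 − 237·219632400 = 1)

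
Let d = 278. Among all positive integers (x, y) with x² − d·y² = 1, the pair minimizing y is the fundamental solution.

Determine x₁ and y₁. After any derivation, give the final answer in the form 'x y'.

d=278: √d = [16; 1,2,16,2,1,32] (ℓ=6, even), read p_5/q_5
i=0: a=16 ⇒ p=16, q=1
…
i=2: a=2 ⇒ p=50, q=3
…
i=4: a=2 ⇒ p=1684, q=101
i=5: a=1 ⇒ p=2501, q=150
(x₁, y₁) = (2501, 150);  2501² − 278·150² = 1 ✓

2501 150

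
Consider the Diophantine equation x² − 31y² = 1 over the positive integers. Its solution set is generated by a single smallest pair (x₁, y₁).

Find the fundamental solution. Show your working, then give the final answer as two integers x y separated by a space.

d=31: √d = [5; 1,1,3,5,3,1,1,10] (ℓ=8, even), read p_7/q_7
i=0: a=5 ⇒ p=5, q=1
…
i=5: a=3 ⇒ p=657, q=118
i=6: a=1 ⇒ p=863, q=155
i=7: a=1 ⇒ p=1520, q=273
→ (1520, 273).  Check: 1520²=2310400, 31·273²=2310399, difference 1.

1520 273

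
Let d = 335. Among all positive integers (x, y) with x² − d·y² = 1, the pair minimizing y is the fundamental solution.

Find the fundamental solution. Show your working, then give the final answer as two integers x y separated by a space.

604 33

√335 = [18; 3,3,3,36, …], period ℓ=4 (even) → k=3
a_0=18:  p_0=18·1+0=18,  q_0=18·0+1=1
…
a_2=3:  p_2=3·55+18=183,  q_2=3·3+1=10
a_3=3:  p_3=3·183+55=604,  q_3=3·10+3=33
→ (604, 33).  Check: 604²=364816, 335·33²=364815, difference 1.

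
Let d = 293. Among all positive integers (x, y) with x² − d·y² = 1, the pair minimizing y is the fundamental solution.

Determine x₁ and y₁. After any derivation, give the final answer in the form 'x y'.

12320649 719780

√293 → a₀=17, period (8,1,1,8,34); ℓ=5 odd so k=9
i=0: a=17 ⇒ p=17, q=1
i=1: a=8 ⇒ p=137, q=8
i=2: a=1 ⇒ p=154, q=9
…
i=5: a=34 ⇒ p=84679, q=4947
i=6: a=8 ⇒ p=679914, q=39721
…
i=8: a=1 ⇒ p=1444507, q=84389
i=9: a=8 ⇒ p=12320649, q=719780
fundamental: x₁=12320649, y₁=719780  (since 151798391781201 − 293·518083248400 = 1)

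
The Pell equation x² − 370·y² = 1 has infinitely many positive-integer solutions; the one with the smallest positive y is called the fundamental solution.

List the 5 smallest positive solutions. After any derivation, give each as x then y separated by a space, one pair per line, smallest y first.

[19; 4,4,38] for √370; ℓ=3 ⇒ convergent index 5
a_0=19:  p_0=19·1+0=19,  q_0=19·0+1=1
a_1=4:  p_1=4·19+1=77,  q_1=4·1+0=4
…
a_4=4:  p_4=4·12503+327=50339,  q_4=4·650+17=2617
a_5=4:  p_5=4·50339+12503=213859,  q_5=4·2617+650=11118
→ (213859, 11118).  Check: 213859²=45735671881, 370·11118²=45735671880, difference 1.
(x_2, y_2) = (213859·213859 + 370·11118·11118, 213859·11118 + 11118·213859) = (91471343761, 4755368724)
(x_3, y_3) = (213859·91471343761 + 370·11118·4755368724, 213859·4755368724 + 11118·91471343761) = (39123940210553539, 2033956799880714)
(x_4, y_4) = (213859·39123940210553539 + 370·11118·2033956799880714, 213859·2033956799880714 + 11118·39123940210553539) = (16734013458886067250241, 869959934526623861928)
(x_5, y_5) = (213859·16734013458886067250241 + 370·11118·869959934526623861928, 213859·869959934526623861928 + 11118·16734013458886067250241) = (7157438768568706971928026499, 372097523273824548176239590)

213859 11118
91471343761 4755368724
39123940210553539 2033956799880714
16734013458886067250241 869959934526623861928
7157438768568706971928026499 372097523273824548176239590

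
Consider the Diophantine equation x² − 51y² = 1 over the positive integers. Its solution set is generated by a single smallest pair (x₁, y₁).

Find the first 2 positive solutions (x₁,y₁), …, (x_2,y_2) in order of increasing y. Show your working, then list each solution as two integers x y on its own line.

50 7
4999 700

d=51: √d = [7; 7,14] (ℓ=2, even), read p_1/q_1
i=0: a=7 ⇒ p=7, q=1
i=1: a=7 ⇒ p=50, q=7
fundamental: x₁=50, y₁=7  (since 2500 − 51·49 = 1)
n=2: (50,7)∘(50,7) = (50·50+51·7·7, 50·7+7·50) = (4999,700)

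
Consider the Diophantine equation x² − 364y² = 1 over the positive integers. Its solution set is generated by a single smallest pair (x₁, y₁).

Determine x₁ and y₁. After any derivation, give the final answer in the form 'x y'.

√364 → a₀=19, period (12,1,2,3,1,8,1,3,2,1,12,38); ℓ=12 even so k=11
step 0: (19, 1)  from 19·(1,0) + (0,1)
step 1: (229, 12)  from 12·(19,1) + (1,0)
…
step 4: (2423, 127)  from 3·(725,38) + (248,13)
step 5: (3148, 165)  from 1·(2423,127) + (725,38)
step 6: (27607, 1447)  from 8·(3148,165) + (2423,127)
…
step 8: (119872, 6283)  from 3·(30755,1612) + (27607,1447)
…
step 10: (390371, 20461)  from 1·(270499,14178) + (119872,6283)
step 11: (4954951, 259710)  from 12·(390371,20461) + (270499,14178)
→ (4954951, 259710).  Check: 4954951²=24551539412401, 364·259710²=24551539412400, difference 1.

4954951 259710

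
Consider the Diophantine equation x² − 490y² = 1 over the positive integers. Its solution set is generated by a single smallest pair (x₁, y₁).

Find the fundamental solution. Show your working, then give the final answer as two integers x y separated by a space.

1039681 46968

d=490: √d = [22; 7,2,1,4,4,4,1,2,7,44] (ℓ=10, even), read p_9/q_9
k=0  a_k=22  p_k/q_k = 22/1
…
k=2  a_k=2  p_k/q_k = 332/15
k=3  a_k=1  p_k/q_k = 487/22
…
k=5  a_k=4  p_k/q_k = 9607/434
k=6  a_k=4  p_k/q_k = 40708/1839
…
k=8  a_k=2  p_k/q_k = 141338/6385
k=9  a_k=7  p_k/q_k = 1039681/46968
→ (1039681, 46968).  Check: 1039681²=1080936581761, 490·46968²=1080936581760, difference 1.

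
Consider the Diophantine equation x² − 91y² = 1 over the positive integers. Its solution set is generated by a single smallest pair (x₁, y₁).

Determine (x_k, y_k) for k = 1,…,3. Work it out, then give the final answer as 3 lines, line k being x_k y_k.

1574 165
4954951 519420
15598184174 1635133995

√91 = [9; 1,1,5,1,5,1,1,18, …], period ℓ=8 (even) → k=7
a_0=9:  p_0=9·1+0=9,  q_0=9·0+1=1
…
a_3=5:  p_3=5·19+10=105,  q_3=5·2+1=11
…
a_6=1:  p_6=1·725+124=849,  q_6=1·76+13=89
a_7=1:  p_7=1·849+725=1574,  q_7=1·89+76=165
→ (1574, 165).  Check: 1574²=2477476, 91·165²=2477475, difference 1.
k=2:  x_2 = 1574·1574+91·165·165 = 4954951,  y_2 = 1574·165+165·1574 = 519420
k=3:  x_3 = 1574·4954951+91·165·519420 = 15598184174,  y_3 = 1574·519420+165·4954951 = 1635133995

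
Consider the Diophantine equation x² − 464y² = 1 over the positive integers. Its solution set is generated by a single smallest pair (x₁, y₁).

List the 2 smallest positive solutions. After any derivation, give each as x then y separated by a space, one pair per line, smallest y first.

[21; 1,1,5,1,1,1,5,1,1,42] for √464; ℓ=10 ⇒ convergent index 9
step 0: (21, 1)  from 21·(1,0) + (0,1)
step 1: (22, 1)  from 1·(21,1) + (1,0)
step 2: (43, 2)  from 1·(22,1) + (21,1)
…
step 7: (4502, 209)  from 5·(797,37) + (517,24)
step 8: (5299, 246)  from 1·(4502,209) + (797,37)
step 9: (9801, 455)  from 1·(5299,246) + (4502,209)
(x₁, y₁) = (9801, 455);  9801² − 464·455² = 1 ✓
(9801+455√464)^2 = 192119201 + 8918910√464

9801 455
192119201 8918910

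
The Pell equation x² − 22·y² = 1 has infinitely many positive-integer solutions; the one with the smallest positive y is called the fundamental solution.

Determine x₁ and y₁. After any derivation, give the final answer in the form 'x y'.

197 42

[4; 1,2,4,2,1,8] for √22; ℓ=6 ⇒ convergent index 5
i=0: a=4 ⇒ p=4, q=1
…
i=2: a=2 ⇒ p=14, q=3
…
i=4: a=2 ⇒ p=136, q=29
i=5: a=1 ⇒ p=197, q=42
→ (197, 42).  Check: 197²=38809, 22·42²=38808, difference 1.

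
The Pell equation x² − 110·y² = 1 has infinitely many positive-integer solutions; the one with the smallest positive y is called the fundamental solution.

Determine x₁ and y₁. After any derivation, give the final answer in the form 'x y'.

d=110: √d = [10; 2,20] (ℓ=2, even), read p_1/q_1
k=0  a_k=10  p_k/q_k = 10/1
k=1  a_k=2  p_k/q_k = 21/2
(x₁, y₁) = (21, 2);  21² − 110·2² = 1 ✓

21 2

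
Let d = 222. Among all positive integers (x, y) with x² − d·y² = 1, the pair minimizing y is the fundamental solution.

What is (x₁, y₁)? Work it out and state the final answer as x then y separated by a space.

√222 = [14; 1,8,1,28, …], period ℓ=4 (even) → k=3
a_0=14:  p_0=14·1+0=14,  q_0=14·0+1=1
a_1=1:  p_1=1·14+1=15,  q_1=1·1+0=1
a_2=8:  p_2=8·15+14=134,  q_2=8·1+1=9
a_3=1:  p_3=1·134+15=149,  q_3=1·9+1=10
→ (149, 10).  Check: 149²=22201, 222·10²=22200, difference 1.

149 10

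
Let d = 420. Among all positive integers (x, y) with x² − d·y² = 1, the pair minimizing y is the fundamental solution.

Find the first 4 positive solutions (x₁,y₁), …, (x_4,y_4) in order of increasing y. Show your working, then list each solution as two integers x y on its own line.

[20; 2,40] for √420; ℓ=2 ⇒ convergent index 1
a_0=20:  p_0=20·1+0=20,  q_0=20·0+1=1
a_1=2:  p_1=2·20+1=41,  q_1=2·1+0=2
→ (41, 2).  Check: 41²=1681, 420·2²=1680, difference 1.
n=2: (41,2)∘(41,2) = (41·41+420·2·2, 41·2+2·41) = (3361,164)
n=3: (3361,164)∘(41,2) = (41·3361+420·2·164, 41·164+2·3361) = (275561,13446)
n=4: (275561,13446)∘(41,2) = (41·275561+420·2·13446, 41·13446+2·275561) = (22592641,1102408)

41 2
3361 164
275561 13446
22592641 1102408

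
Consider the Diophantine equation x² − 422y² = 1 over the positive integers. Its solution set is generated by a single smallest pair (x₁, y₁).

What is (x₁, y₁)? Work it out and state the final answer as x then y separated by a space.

[20; 1,1,5,2,1,…,1,1,40] for √422; ℓ=14 ⇒ convergent index 13
a_0=20:  p_0=20·1+0=20,  q_0=20·0+1=1
…
a_2=1:  p_2=1·21+20=41,  q_2=1·1+1=2
…
a_6=3:  p_6=3·719+493=2650,  q_6=3·35+24=129
a_7=20:  p_7=20·2650+719=53719,  q_7=20·129+35=2615
a_8=3:  p_8=3·53719+2650=163807,  q_8=3·2615+129=7974
…
a_11=5:  p_11=5·598859+217526=3211821,  q_11=5·29152+10589=156349
a_12=1:  p_12=1·3211821+598859=3810680,  q_12=1·156349+29152=185501
a_13=1:  p_13=1·3810680+3211821=7022501,  q_13=1·185501+156349=341850
→ (7022501, 341850).  Check: 7022501²=49315520295001, 422·341850²=49315520295000, difference 1.

7022501 341850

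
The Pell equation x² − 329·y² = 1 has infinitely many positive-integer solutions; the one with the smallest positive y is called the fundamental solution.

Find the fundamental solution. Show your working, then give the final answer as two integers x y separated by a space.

√329 → a₀=18, period (7,4,2,1,1,4,1,1,2,4,7,36); ℓ=12 even so k=11
step 0: (18, 1)  from 18·(1,0) + (0,1)
…
step 2: (526, 29)  from 4·(127,7) + (18,1)
step 3: (1179, 65)  from 2·(526,29) + (127,7)
step 4: (1705, 94)  from 1·(1179,65) + (526,29)
step 5: (2884, 159)  from 1·(1705,94) + (1179,65)
step 6: (13241, 730)  from 4·(2884,159) + (1705,94)
step 7: (16125, 889)  from 1·(13241,730) + (2884,159)
step 8: (29366, 1619)  from 1·(16125,889) + (13241,730)
…
step 10: (328794, 18127)  from 4·(74857,4127) + (29366,1619)
step 11: (2376415, 131016)  from 7·(328794,18127) + (74857,4127)
fundamental: x₁=2376415, y₁=131016  (since 5647348252225 − 329·17165192256 = 1)

2376415 131016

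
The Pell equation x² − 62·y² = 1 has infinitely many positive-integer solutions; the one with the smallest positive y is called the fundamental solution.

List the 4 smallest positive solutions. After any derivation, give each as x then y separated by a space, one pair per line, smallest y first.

63 8
7937 1008
999999 127000
125991937 16000992

√62 → a₀=7, period (1,6,1,14); ℓ=4 even so k=3
a_0=7:  p_0=7·1+0=7,  q_0=7·0+1=1
a_1=1:  p_1=1·7+1=8,  q_1=1·1+0=1
a_2=6:  p_2=6·8+7=55,  q_2=6·1+1=7
a_3=1:  p_3=1·55+8=63,  q_3=1·7+1=8
fundamental: x₁=63, y₁=8  (since 3969 − 62·64 = 1)
(63+8√62)^2 = 7937 + 1008√62
(63+8√62)^3 = 999999 + 127000√62
(63+8√62)^4 = 125991937 + 16000992√62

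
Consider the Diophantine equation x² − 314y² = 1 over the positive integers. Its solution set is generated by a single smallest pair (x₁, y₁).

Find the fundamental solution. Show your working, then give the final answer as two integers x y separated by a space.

d=314: √d = [17; 1,2,1,1,2,1,34] (ℓ=7, odd), read p_13/q_13
i=0: a=17 ⇒ p=17, q=1
i=1: a=1 ⇒ p=18, q=1
…
i=3: a=1 ⇒ p=71, q=4
…
i=6: a=1 ⇒ p=443, q=25
…
i=9: a=2 ⇒ p=47029, q=2654
…
i=12: a=2 ⇒ p=282617, q=15949
i=13: a=1 ⇒ p=392499, q=22150
→ (392499, 22150).  Check: 392499²=154055465001, 314·22150²=154055465000, difference 1.

392499 22150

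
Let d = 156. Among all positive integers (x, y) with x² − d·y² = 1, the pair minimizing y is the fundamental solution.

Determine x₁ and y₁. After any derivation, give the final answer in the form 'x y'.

d=156: √d = [12; 2,24] (ℓ=2, even), read p_1/q_1
k=0  a_k=12  p_k/q_k = 12/1
k=1  a_k=2  p_k/q_k = 25/2
→ (25, 2).  Check: 25²=625, 156·2²=624, difference 1.

25 2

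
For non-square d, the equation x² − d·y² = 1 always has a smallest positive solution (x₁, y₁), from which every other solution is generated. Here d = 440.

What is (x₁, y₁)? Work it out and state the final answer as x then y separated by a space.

[20; 1,40] for √440; ℓ=2 ⇒ convergent index 1
i=0: a=20 ⇒ p=20, q=1
i=1: a=1 ⇒ p=21, q=1
→ (21, 1).  Check: 21²=441, 440·1²=440, difference 1.

21 1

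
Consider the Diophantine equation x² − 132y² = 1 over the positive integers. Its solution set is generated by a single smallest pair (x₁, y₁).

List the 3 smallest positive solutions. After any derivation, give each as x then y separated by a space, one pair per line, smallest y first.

√132 = [11; 2,22, …], period ℓ=2 (even) → k=1
i=0: a=11 ⇒ p=11, q=1
i=1: a=2 ⇒ p=23, q=2
→ (23, 2).  Check: 23²=529, 132·2²=528, difference 1.
(23+2√132)^2 = 1057 + 92√132
(23+2√132)^3 = 48599 + 4230√132

23 2
1057 92
48599 4230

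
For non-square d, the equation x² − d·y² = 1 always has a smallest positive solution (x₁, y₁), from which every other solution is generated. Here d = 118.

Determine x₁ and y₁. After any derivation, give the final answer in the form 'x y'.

√118 = [10; 1,6,3,2,10,2,3,6,1,20, …], period ℓ=10 (even) → k=9
i=0: a=10 ⇒ p=10, q=1
i=1: a=1 ⇒ p=11, q=1
…
i=6: a=2 ⇒ p=12112, q=1115
…
i=8: a=6 ⇒ p=264802, q=24377
i=9: a=1 ⇒ p=306917, q=28254
→ (306917, 28254).  Check: 306917²=94198044889, 118·28254²=94198044888, difference 1.

306917 28254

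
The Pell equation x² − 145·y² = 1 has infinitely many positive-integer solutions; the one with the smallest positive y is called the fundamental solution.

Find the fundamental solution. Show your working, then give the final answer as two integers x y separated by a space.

[12; 24] for √145; ℓ=1 ⇒ convergent index 1
k=0  a_k=12  p_k/q_k = 12/1
k=1  a_k=24  p_k/q_k = 289/24
→ (289, 24).  Check: 289²=83521, 145·24²=83520, difference 1.

289 24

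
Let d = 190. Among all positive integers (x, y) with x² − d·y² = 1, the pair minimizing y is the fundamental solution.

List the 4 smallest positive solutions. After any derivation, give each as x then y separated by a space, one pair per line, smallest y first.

52021 3774
5412368881 392654508
563113683064981 40852560317562
58587473808034384321 4250382080167131096

√190 → a₀=13, period (1,3,1,1,1,…,3,1,26); ℓ=14 even so k=13
a_0=13:  p_0=13·1+0=13,  q_0=13·0+1=1
…
a_5=1:  p_5=1·124+69=193,  q_5=1·9+5=14
a_6=2:  p_6=2·193+124=510,  q_6=2·14+9=37
a_7=2:  p_7=2·510+193=1213,  q_7=2·37+14=88
a_8=2:  p_8=2·1213+510=2936,  q_8=2·88+37=213
…
a_11=1:  p_11=1·7085+4149=11234,  q_11=1·514+301=815
a_12=3:  p_12=3·11234+7085=40787,  q_12=3·815+514=2959
a_13=1:  p_13=1·40787+11234=52021,  q_13=1·2959+815=3774
→ (52021, 3774).  Check: 52021²=2706184441, 190·3774²=2706184440, difference 1.
(52021+3774√190)^2 = 5412368881 + 392654508√190
(52021+3774√190)^3 = 563113683064981 + 40852560317562√190
(52021+3774√190)^4 = 58587473808034384321 + 4250382080167131096√190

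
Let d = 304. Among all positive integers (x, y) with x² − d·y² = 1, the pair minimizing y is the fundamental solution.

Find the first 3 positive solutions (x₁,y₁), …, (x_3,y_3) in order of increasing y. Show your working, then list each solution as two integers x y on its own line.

57799 3315
6681448801 383207370
772362118440199 44298005553945

√304 = [17; 2,3,2,1,1,1,1,1,2,3,2,34, …], period ℓ=12 (even) → k=11
a_0=17:  p_0=17·1+0=17,  q_0=17·0+1=1
…
a_3=2:  p_3=2·122+35=279,  q_3=2·7+2=16
…
a_7=1:  p_7=1·1081+680=1761,  q_7=1·62+39=101
…
a_10=3:  p_10=3·7445+2842=25177,  q_10=3·427+163=1444
a_11=2:  p_11=2·25177+7445=57799,  q_11=2·1444+427=3315
→ (57799, 3315).  Check: 57799²=3340724401, 304·3315²=3340724400, difference 1.
k=2:  x_2 = 57799·57799+304·3315·3315 = 6681448801,  y_2 = 57799·3315+3315·57799 = 383207370
k=3:  x_3 = 57799·6681448801+304·3315·383207370 = 772362118440199,  y_3 = 57799·383207370+3315·6681448801 = 44298005553945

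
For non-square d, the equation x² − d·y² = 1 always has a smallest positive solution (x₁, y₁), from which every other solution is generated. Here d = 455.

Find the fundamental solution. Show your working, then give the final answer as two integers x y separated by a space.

d=455: √d = [21; 3,42] (ℓ=2, even), read p_1/q_1
step 0: (21, 1)  from 21·(1,0) + (0,1)
step 1: (64, 3)  from 3·(21,1) + (1,0)
→ (64, 3).  Check: 64²=4096, 455·3²=4095, difference 1.

64 3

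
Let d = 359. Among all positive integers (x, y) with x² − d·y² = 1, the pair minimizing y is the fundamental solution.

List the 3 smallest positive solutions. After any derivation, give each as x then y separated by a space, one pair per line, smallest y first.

360 19
259199 13680
186622920 9849581

√359 = [18; 1,17,1,36, …], period ℓ=4 (even) → k=3
k=0  a_k=18  p_k/q_k = 18/1
k=1  a_k=1  p_k/q_k = 19/1
k=2  a_k=17  p_k/q_k = 341/18
k=3  a_k=1  p_k/q_k = 360/19
(x₁, y₁) = (360, 19);  360² − 359·19² = 1 ✓
n=2: (360,19)∘(360,19) = (360·360+359·19·19, 360·19+19·360) = (259199,13680)
n=3: (259199,13680)∘(360,19) = (360·259199+359·19·13680, 360·13680+19·259199) = (186622920,9849581)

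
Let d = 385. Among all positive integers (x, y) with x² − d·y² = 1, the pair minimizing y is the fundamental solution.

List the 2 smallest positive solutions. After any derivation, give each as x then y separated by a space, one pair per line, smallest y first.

d=385: √d = [19; 1,1,1,1,1,…,1,1,38] (ℓ=16, even), read p_15/q_15
a_0=19:  p_0=19·1+0=19,  q_0=19·0+1=1
…
a_5=1:  p_5=1·98+59=157,  q_5=1·5+3=8
…
a_7=1:  p_7=1·569+157=726,  q_7=1·29+8=37
…
a_10=3:  p_10=3·2747+2021=10262,  q_10=3·140+103=523
…
a_13=1:  p_13=1·23271+13009=36280,  q_13=1·1186+663=1849
a_14=1:  p_14=1·36280+23271=59551,  q_14=1·1849+1186=3035
a_15=1:  p_15=1·59551+36280=95831,  q_15=1·3035+1849=4884
→ (95831, 4884).  Check: 95831²=9183580561, 385·4884²=9183580560, difference 1.
(x_2, y_2) = (95831·95831 + 385·4884·4884, 95831·4884 + 4884·95831) = (18367161121, 936077208)

95831 4884
18367161121 936077208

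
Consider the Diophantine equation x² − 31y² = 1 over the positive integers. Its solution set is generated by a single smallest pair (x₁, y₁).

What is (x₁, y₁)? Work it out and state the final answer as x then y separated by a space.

1520 273

√31 → a₀=5, period (1,1,3,5,3,1,1,10); ℓ=8 even so k=7
k=0  a_k=5  p_k/q_k = 5/1
k=1  a_k=1  p_k/q_k = 6/1
k=2  a_k=1  p_k/q_k = 11/2
k=3  a_k=3  p_k/q_k = 39/7
k=4  a_k=5  p_k/q_k = 206/37
k=5  a_k=3  p_k/q_k = 657/118
k=6  a_k=1  p_k/q_k = 863/155
k=7  a_k=1  p_k/q_k = 1520/273
(x₁, y₁) = (1520, 273);  1520² − 31·273² = 1 ✓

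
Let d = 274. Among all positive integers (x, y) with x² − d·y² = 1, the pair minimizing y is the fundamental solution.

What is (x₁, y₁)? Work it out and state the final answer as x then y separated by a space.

3959299 239190

√274 = [16; 1,1,4,4,1,1,32, …], period ℓ=7 (odd) → k=13
i=0: a=16 ⇒ p=16, q=1
…
i=2: a=1 ⇒ p=33, q=2
i=3: a=4 ⇒ p=149, q=9
…
i=6: a=1 ⇒ p=1407, q=85
i=7: a=32 ⇒ p=45802, q=2767
i=8: a=1 ⇒ p=47209, q=2852
…
i=10: a=4 ⇒ p=419253, q=25328
i=11: a=4 ⇒ p=1770023, q=106931
i=12: a=1 ⇒ p=2189276, q=132259
i=13: a=1 ⇒ p=3959299, q=239190
(x₁, y₁) = (3959299, 239190);  3959299² − 274·239190² = 1 ✓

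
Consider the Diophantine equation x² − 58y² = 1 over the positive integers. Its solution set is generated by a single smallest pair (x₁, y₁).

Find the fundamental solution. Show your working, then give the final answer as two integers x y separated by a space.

d=58: √d = [7; 1,1,1,1,1,1,14] (ℓ=7, odd), read p_13/q_13
k=0  a_k=7  p_k/q_k = 7/1
k=1  a_k=1  p_k/q_k = 8/1
k=2  a_k=1  p_k/q_k = 15/2
k=3  a_k=1  p_k/q_k = 23/3
k=4  a_k=1  p_k/q_k = 38/5
k=5  a_k=1  p_k/q_k = 61/8
…
k=7  a_k=14  p_k/q_k = 1447/190
k=8  a_k=1  p_k/q_k = 1546/203
…
k=11  a_k=1  p_k/q_k = 7532/989
k=12  a_k=1  p_k/q_k = 12071/1585
k=13  a_k=1  p_k/q_k = 19603/2574
fundamental: x₁=19603, y₁=2574  (since 384277609 − 58·6625476 = 1)

19603 2574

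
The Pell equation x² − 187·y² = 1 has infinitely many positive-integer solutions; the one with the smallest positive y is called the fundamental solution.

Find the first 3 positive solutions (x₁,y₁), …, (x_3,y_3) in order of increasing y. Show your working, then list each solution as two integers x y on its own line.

[13; 1,2,13,2,1,26] for √187; ℓ=6 ⇒ convergent index 5
k=0  a_k=13  p_k/q_k = 13/1
…
k=2  a_k=2  p_k/q_k = 41/3
…
k=4  a_k=2  p_k/q_k = 1135/83
k=5  a_k=1  p_k/q_k = 1682/123
(x₁, y₁) = (1682, 123);  1682² − 187·123² = 1 ✓
(x_2, y_2) = (1682·1682 + 187·123·123, 1682·123 + 123·1682) = (5658247, 413772)
(x_3, y_3) = (1682·5658247 + 187·123·413772, 1682·413772 + 123·5658247) = (19034341226, 1391928885)

1682 123
5658247 413772
19034341226 1391928885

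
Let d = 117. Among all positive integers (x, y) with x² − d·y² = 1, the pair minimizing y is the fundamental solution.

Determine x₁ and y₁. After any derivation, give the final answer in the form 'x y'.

649 60

[10; 1,4,2,4,1,20] for √117; ℓ=6 ⇒ convergent index 5
i=0: a=10 ⇒ p=10, q=1
i=1: a=1 ⇒ p=11, q=1
i=2: a=4 ⇒ p=54, q=5
i=3: a=2 ⇒ p=119, q=11
i=4: a=4 ⇒ p=530, q=49
i=5: a=1 ⇒ p=649, q=60
(x₁, y₁) = (649, 60);  649² − 117·60² = 1 ✓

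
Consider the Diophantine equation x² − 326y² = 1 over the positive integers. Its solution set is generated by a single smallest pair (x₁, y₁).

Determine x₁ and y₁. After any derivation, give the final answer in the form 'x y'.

[18; 18,36] for √326; ℓ=2 ⇒ convergent index 1
a_0=18:  p_0=18·1+0=18,  q_0=18·0+1=1
a_1=18:  p_1=18·18+1=325,  q_1=18·1+0=18
fundamental: x₁=325, y₁=18  (since 105625 − 326·324 = 1)

325 18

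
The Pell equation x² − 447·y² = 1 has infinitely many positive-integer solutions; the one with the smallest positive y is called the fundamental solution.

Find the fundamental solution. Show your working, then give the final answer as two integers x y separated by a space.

d=447: √d = [21; 7,42] (ℓ=2, even), read p_1/q_1
a_0=21:  p_0=21·1+0=21,  q_0=21·0+1=1
a_1=7:  p_1=7·21+1=148,  q_1=7·1+0=7
(x₁, y₁) = (148, 7);  148² − 447·7² = 1 ✓

148 7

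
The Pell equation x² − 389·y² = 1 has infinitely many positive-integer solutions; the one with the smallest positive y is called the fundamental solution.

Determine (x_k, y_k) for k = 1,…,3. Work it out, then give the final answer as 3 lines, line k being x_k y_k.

d=389: √d = [19; 1,2,1,1,1,1,2,1,38] (ℓ=9, odd), read p_17/q_17
step 0: (19, 1)  from 19·(1,0) + (0,1)
…
step 2: (59, 3)  from 2·(20,1) + (19,1)
step 3: (79, 4)  from 1·(59,3) + (20,1)
…
step 5: (217, 11)  from 1·(138,7) + (79,4)
step 6: (355, 18)  from 1·(217,11) + (138,7)
step 7: (927, 47)  from 2·(355,18) + (217,11)
…
step 9: (49643, 2517)  from 38·(1282,65) + (927,47)
step 10: (50925, 2582)  from 1·(49643,2517) + (1282,65)
step 11: (151493, 7681)  from 2·(50925,2582) + (49643,2517)
…
step 14: (556329, 28207)  from 1·(353911,17944) + (202418,10263)
step 15: (910240, 46151)  from 1·(556329,28207) + (353911,17944)
step 16: (2376809, 120509)  from 2·(910240,46151) + (556329,28207)
step 17: (3287049, 166660)  from 1·(2376809,120509) + (910240,46151)
fundamental: x₁=3287049, y₁=166660  (since 10804691128401 − 389·27775555600 = 1)
(3287049+166660√389)^2 = 21609382256801 + 1095639172680√389
(3287049+166660√389)^3 = 142062196675667653449 + 7202839293837075980√389

3287049 166660
21609382256801 1095639172680
142062196675667653449 7202839293837075980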